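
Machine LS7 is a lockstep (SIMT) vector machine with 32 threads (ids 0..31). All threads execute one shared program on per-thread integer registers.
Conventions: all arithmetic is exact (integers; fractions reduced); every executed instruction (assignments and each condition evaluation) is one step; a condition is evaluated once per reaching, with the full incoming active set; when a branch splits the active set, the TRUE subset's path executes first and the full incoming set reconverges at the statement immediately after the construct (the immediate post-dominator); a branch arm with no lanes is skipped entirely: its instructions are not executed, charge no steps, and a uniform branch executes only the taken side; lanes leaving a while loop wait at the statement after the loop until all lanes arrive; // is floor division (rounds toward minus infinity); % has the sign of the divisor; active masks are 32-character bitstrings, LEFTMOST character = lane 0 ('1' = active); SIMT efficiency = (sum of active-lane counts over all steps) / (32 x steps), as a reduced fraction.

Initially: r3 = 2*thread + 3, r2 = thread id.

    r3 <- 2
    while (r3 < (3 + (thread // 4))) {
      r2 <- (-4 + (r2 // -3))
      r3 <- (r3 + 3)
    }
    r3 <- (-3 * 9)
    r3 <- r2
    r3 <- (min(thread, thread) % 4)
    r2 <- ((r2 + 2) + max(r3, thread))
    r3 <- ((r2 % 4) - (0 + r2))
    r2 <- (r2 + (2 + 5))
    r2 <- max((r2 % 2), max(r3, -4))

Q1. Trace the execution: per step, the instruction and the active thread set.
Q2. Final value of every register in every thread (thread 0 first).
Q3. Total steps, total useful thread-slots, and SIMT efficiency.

step 0: r3 <- 2                      11111111111111111111111111111111
step 1: eval (r3 < (3 + (thread // 4))) 11111111111111111111111111111111
step 2: r2 <- (-4 + (r2 // -3))      11111111111111111111111111111111
step 3: r3 <- (r3 + 3)               11111111111111111111111111111111
step 4: eval (r3 < (3 + (thread // 4))) 11111111111111111111111111111111
step 5: r2 <- (-4 + (r2 // -3))      00000000000011111111111111111111
step 6: r3 <- (r3 + 3)               00000000000011111111111111111111
step 7: eval (r3 < (3 + (thread // 4))) 00000000000011111111111111111111
step 8: r2 <- (-4 + (r2 // -3))      00000000000000000000000011111111
step 9: r3 <- (r3 + 3)               00000000000000000000000011111111
step 10: eval (r3 < (3 + (thread // 4))) 00000000000000000000000011111111
step 11: r3 <- (-3 * 9)               11111111111111111111111111111111
step 12: r3 <- r2                     11111111111111111111111111111111
step 13: r3 <- (min(thread, thread) % 4) 11111111111111111111111111111111
step 14: r2 <- ((r2 + 2) + max(r3, thread)) 11111111111111111111111111111111
step 15: r3 <- ((r2 % 4) - (0 + r2))  11111111111111111111111111111111
step 16: r2 <- (r2 + (2 + 5))         11111111111111111111111111111111
step 17: r2 <- max((r2 % 2), max(r3, -4)) 11111111111111111111111111111111

Answer: 18 steps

r3: 4,4,4,0,0,0,0,0,0,-4,-4,-4,-12,-12,-12,-16,-16,-16,-16,-20,-20,-20,-24,-24,-20,-20,-24,-24,-24,-24,-28,-28
r2: 4,4,4,1,1,0,1,1,0,1,1,0,1,1,0,1,0,1,0,1,0,1,1,0,1,0,1,0,1,0,1,1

steps = 18; useful = 468; efficiency = 468/576 = 13/16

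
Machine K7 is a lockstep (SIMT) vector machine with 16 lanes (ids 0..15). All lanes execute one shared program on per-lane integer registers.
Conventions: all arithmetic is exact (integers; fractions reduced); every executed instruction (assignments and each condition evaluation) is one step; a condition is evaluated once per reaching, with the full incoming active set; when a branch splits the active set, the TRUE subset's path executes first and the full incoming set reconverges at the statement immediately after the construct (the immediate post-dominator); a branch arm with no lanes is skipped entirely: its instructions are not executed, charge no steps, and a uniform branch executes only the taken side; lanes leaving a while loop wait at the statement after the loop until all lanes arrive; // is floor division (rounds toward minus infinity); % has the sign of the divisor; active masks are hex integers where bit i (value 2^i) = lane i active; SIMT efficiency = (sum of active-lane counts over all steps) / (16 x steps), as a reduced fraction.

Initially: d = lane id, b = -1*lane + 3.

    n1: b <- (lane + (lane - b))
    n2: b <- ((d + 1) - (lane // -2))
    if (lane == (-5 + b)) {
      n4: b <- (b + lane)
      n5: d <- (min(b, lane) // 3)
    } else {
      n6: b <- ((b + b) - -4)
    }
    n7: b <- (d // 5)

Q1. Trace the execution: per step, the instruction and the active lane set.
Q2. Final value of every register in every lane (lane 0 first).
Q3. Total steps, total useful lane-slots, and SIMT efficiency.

step 0: b <- (lane + (lane - b))     0xffff
step 1: b <- ((d + 1) - (lane // -2)) 0xffff
step 2: eval (lane == (-5 + b))      0xffff
step 3: b <- (b + lane)              0x0180
step 4: d <- (min(b, lane) // 3)     0x0180
step 5: b <- ((b + b) - -4)          0xfe7f
step 6: b <- (d // 5)                0xffff

Answer: 7 steps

d: 0,1,2,3,4,5,6,2,2,9,10,11,12,13,14,15
b: 0,0,0,0,0,1,1,0,0,1,2,2,2,2,2,3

steps = 7; useful = 82; efficiency = 82/112 = 41/56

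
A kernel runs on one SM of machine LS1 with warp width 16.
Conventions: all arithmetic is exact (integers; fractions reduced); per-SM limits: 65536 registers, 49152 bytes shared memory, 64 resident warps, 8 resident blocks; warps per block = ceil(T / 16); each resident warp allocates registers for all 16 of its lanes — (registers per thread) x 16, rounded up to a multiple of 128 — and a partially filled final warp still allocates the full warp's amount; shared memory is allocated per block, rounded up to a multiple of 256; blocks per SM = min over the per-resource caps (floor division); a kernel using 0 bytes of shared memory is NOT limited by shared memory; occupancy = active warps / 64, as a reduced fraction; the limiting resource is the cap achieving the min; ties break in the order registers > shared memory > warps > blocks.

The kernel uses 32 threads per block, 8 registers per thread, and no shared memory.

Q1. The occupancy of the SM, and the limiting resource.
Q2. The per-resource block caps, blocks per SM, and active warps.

Answer: occupancy 1/4, limited by blocks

registers: 256 blocks
shared memory: no limit (kernel uses none)
warps: 32 blocks
blocks: 8 blocks

Answer: 8 blocks, 16 active warps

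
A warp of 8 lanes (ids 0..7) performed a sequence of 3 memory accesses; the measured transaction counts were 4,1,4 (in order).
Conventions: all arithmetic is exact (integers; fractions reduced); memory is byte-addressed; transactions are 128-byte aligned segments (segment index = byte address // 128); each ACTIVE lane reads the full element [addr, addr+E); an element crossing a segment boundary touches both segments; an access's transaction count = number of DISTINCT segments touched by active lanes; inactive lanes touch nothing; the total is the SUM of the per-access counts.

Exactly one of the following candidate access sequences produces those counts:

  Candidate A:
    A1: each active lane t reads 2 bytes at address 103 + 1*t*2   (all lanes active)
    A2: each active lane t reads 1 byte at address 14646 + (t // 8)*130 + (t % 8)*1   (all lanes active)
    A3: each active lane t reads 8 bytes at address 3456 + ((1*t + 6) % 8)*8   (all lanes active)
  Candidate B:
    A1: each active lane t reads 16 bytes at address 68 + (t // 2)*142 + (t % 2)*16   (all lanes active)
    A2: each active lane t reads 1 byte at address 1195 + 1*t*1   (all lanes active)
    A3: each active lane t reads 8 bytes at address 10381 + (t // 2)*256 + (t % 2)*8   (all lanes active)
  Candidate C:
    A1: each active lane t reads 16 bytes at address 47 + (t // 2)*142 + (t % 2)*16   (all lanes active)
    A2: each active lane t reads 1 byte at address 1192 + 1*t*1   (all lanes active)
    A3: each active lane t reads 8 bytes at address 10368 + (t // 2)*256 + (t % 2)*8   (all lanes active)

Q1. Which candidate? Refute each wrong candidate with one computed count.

A: A1 gives 1 transaction, not 4
B: A1 gives 5 transactions, not 4
C: all counts match (4,1,4)

Answer: C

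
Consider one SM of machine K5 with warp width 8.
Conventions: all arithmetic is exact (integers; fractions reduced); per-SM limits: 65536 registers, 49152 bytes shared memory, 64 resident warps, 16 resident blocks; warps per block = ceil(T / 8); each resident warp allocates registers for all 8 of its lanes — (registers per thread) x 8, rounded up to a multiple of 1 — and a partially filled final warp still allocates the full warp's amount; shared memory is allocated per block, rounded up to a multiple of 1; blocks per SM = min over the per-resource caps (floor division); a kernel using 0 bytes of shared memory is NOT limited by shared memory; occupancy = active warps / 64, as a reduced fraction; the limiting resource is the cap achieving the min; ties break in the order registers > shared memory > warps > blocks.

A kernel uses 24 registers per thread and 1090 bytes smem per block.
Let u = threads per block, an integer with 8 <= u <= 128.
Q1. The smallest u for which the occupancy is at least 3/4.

Answer: u = 17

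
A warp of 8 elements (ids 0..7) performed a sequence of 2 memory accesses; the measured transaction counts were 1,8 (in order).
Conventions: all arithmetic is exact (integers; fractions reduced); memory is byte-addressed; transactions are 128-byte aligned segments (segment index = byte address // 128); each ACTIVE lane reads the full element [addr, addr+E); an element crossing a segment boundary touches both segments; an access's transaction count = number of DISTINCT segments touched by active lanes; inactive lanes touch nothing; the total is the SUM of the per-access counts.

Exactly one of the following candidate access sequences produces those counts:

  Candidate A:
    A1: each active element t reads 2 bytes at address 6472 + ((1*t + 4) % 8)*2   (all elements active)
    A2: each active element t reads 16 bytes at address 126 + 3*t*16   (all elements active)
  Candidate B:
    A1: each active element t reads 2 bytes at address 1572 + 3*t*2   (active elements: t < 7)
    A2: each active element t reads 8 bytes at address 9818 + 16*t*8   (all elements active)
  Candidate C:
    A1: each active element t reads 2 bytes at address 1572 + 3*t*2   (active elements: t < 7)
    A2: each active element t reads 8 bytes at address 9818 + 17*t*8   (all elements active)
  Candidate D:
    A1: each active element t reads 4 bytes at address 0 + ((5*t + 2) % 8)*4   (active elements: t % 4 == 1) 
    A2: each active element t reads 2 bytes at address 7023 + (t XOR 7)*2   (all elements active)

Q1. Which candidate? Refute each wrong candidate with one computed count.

A: A2 gives 4 transactions, not 8
C: A2 gives 9 transactions, not 8
D: A2 gives 1 transaction, not 8
B: all counts match (1,8)

Answer: B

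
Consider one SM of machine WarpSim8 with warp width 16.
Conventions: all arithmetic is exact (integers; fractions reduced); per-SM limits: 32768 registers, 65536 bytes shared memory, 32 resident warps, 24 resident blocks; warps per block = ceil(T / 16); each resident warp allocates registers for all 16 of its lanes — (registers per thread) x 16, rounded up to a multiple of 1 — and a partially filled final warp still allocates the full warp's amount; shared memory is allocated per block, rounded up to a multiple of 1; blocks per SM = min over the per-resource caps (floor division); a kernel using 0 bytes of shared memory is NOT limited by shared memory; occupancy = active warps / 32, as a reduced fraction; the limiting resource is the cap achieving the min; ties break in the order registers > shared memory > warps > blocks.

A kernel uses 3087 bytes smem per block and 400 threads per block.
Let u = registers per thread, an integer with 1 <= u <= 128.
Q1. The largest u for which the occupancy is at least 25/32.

Answer: u = 81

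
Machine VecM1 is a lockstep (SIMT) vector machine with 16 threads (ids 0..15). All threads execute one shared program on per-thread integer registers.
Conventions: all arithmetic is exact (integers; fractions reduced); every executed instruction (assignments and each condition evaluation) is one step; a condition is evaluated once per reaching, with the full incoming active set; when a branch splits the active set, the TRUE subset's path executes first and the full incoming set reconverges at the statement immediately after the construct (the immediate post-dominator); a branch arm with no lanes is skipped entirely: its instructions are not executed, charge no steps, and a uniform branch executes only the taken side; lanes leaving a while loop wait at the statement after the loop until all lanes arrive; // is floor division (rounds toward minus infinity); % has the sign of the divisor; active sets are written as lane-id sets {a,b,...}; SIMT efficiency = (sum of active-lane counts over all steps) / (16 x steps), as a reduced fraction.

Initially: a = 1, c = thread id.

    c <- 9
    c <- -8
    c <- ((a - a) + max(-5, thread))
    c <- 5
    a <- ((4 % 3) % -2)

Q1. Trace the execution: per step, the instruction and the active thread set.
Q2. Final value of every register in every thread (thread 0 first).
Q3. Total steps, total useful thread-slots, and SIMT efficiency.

step 0: c <- 9                       {0,1,2,3,4,5,6,7,8,9,10,11,12,13,14,15}
step 1: c <- -8                      {0,1,2,3,4,5,6,7,8,9,10,11,12,13,14,15}
step 2: c <- ((a - a) + max(-5, thread)) {0,1,2,3,4,5,6,7,8,9,10,11,12,13,14,15}
step 3: c <- 5                       {0,1,2,3,4,5,6,7,8,9,10,11,12,13,14,15}
step 4: a <- ((4 % 3) % -2)          {0,1,2,3,4,5,6,7,8,9,10,11,12,13,14,15}

Answer: 5 steps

a: -1,-1,-1,-1,-1,-1,-1,-1,-1,-1,-1,-1,-1,-1,-1,-1
c: 5,5,5,5,5,5,5,5,5,5,5,5,5,5,5,5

steps = 5; useful = 80; efficiency = 80/80 = 1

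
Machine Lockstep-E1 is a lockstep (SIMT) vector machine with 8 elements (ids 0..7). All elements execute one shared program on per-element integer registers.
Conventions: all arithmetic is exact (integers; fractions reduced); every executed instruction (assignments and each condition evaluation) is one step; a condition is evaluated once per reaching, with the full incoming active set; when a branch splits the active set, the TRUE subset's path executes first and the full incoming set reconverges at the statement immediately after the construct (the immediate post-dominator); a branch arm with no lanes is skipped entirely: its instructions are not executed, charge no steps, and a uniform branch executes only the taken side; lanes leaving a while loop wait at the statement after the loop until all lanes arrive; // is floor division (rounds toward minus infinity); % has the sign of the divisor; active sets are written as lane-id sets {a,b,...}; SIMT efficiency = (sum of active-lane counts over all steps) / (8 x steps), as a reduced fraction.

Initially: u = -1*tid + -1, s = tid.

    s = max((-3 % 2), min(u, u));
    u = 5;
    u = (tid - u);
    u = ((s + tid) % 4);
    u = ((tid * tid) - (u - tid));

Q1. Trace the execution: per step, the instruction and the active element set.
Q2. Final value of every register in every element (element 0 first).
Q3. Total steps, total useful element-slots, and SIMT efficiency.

step 0: s <- max((-3 % 2), min(u, u)) {0,1,2,3,4,5,6,7}
step 1: u <- 5                       {0,1,2,3,4,5,6,7}
step 2: u <- (tid - u)               {0,1,2,3,4,5,6,7}
step 3: u <- ((s + tid) % 4)         {0,1,2,3,4,5,6,7}
step 4: u <- ((tid * tid) - (u - tid)) {0,1,2,3,4,5,6,7}

Answer: 5 steps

u: -1,0,3,12,19,28,39,56
s: 1,1,1,1,1,1,1,1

steps = 5; useful = 40; efficiency = 40/40 = 1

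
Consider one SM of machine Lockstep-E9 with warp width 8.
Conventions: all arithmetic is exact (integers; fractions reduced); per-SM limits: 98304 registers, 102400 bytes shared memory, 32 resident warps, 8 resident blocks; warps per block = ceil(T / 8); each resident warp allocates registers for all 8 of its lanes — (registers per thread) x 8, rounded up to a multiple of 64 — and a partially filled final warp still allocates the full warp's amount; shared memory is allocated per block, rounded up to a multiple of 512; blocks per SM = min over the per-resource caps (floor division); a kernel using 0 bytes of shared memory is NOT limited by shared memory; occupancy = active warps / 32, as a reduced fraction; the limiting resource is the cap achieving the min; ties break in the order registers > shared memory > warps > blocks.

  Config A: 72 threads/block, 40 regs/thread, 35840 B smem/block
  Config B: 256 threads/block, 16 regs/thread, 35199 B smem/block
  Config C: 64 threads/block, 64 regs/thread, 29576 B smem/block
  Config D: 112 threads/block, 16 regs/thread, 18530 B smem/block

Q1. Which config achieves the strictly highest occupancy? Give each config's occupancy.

occupancies: A 9/16, B 1, C 3/4, D 7/8

Answer: B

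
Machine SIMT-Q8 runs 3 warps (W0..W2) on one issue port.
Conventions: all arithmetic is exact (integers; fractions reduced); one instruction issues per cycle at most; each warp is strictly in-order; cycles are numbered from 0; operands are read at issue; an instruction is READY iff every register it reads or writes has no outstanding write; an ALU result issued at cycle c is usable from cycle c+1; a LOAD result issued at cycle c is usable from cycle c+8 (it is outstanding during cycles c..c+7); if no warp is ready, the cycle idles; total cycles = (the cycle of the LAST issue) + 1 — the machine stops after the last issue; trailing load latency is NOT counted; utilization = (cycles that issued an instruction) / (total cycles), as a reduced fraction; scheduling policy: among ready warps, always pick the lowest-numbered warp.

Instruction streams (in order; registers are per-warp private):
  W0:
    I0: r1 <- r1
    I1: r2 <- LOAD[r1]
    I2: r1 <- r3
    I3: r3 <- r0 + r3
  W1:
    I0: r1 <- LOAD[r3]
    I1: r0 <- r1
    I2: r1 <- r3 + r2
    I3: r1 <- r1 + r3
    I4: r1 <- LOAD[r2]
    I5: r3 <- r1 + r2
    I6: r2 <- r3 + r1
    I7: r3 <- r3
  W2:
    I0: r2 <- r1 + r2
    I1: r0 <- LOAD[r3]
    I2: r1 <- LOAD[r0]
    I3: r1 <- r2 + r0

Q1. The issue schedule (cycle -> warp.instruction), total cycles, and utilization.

cycle 0: W0.I0
cycle 1: W0.I1
cycle 2: W0.I2
cycle 3: W0.I3
cycle 4: W1.I0
cycle 5: W2.I0
cycle 6: W2.I1
cycle 7: idle
cycle 8: idle
cycle 9: idle
cycle 10: idle
cycle 11: idle
cycle 12: W1.I1
cycle 13: W1.I2
cycle 14: W1.I3
cycle 15: W1.I4
cycle 16: W2.I2
cycle 17: idle
cycle 18: idle
cycle 19: idle
cycle 20: idle
cycle 21: idle
cycle 22: idle
cycle 23: W1.I5
cycle 24: W1.I6
cycle 25: W1.I7
cycle 26: W2.I3

Answer: 27 cycles, utilization 16/27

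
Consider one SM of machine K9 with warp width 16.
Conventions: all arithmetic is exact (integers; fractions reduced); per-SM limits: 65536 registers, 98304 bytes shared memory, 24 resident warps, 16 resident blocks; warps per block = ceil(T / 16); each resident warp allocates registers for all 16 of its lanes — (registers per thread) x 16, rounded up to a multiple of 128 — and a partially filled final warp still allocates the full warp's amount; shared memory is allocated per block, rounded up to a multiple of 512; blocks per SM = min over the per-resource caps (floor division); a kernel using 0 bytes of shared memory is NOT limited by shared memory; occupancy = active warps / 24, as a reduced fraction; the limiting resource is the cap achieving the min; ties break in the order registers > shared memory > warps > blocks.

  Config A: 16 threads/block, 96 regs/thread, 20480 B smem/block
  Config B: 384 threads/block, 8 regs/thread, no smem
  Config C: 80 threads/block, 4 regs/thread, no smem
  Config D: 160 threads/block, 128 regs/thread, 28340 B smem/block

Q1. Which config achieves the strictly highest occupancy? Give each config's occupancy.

occupancies: A 1/6, B 1, C 5/6, D 5/6

Answer: B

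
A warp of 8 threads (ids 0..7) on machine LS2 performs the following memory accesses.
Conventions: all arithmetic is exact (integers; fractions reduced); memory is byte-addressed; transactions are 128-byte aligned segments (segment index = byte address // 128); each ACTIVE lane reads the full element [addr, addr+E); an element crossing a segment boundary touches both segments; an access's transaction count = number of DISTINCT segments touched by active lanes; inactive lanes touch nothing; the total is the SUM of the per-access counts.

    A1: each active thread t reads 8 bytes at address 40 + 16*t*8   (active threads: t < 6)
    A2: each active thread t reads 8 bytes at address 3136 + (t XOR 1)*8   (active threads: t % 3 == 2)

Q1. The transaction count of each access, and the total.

A1: 6 transactions
A2: 1 transaction

Answer: 6,1; total 7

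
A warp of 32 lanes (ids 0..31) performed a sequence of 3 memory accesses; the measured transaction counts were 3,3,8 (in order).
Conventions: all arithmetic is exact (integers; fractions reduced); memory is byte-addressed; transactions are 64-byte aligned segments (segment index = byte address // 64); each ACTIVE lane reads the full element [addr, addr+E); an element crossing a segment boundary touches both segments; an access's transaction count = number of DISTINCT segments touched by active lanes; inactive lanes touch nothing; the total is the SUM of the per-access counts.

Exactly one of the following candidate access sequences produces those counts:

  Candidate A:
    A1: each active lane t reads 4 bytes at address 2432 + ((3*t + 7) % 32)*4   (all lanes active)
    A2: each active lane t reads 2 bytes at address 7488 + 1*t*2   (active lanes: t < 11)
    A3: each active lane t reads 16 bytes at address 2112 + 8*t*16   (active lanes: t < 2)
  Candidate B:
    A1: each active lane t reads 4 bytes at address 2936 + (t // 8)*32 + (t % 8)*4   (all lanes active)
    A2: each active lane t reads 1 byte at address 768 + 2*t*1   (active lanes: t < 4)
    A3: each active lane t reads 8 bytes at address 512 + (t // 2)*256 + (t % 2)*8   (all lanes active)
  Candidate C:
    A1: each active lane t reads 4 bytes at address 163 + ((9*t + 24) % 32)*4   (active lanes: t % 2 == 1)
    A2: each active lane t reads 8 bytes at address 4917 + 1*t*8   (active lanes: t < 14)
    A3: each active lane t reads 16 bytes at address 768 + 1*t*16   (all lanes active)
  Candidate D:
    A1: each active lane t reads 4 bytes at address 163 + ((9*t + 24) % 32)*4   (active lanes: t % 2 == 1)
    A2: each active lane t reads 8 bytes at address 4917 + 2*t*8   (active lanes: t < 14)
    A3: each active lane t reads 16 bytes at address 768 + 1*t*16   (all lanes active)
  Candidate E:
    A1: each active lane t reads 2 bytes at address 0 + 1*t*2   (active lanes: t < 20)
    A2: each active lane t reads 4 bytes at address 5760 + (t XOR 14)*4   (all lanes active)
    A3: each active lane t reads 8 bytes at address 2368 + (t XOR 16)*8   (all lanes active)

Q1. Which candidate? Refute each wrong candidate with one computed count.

A: A1 gives 2 transactions, not 3
B: A2 gives 1 transaction, not 3
D: A2 gives 5 transactions, not 3
E: A1 gives 1 transaction, not 3
C: all counts match (3,3,8)

Answer: C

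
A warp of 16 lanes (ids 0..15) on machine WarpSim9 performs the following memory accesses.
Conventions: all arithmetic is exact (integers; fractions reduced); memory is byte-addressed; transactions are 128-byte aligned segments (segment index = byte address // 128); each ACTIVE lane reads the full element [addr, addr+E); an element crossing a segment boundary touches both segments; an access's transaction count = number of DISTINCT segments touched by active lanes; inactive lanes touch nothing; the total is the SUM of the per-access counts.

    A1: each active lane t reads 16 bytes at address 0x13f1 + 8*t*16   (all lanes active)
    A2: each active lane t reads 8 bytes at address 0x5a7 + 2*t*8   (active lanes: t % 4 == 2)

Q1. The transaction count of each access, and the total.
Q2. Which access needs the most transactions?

A1: 17 transactions
A2: 3 transactions

Answer: 17,3; total 20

Answer: A1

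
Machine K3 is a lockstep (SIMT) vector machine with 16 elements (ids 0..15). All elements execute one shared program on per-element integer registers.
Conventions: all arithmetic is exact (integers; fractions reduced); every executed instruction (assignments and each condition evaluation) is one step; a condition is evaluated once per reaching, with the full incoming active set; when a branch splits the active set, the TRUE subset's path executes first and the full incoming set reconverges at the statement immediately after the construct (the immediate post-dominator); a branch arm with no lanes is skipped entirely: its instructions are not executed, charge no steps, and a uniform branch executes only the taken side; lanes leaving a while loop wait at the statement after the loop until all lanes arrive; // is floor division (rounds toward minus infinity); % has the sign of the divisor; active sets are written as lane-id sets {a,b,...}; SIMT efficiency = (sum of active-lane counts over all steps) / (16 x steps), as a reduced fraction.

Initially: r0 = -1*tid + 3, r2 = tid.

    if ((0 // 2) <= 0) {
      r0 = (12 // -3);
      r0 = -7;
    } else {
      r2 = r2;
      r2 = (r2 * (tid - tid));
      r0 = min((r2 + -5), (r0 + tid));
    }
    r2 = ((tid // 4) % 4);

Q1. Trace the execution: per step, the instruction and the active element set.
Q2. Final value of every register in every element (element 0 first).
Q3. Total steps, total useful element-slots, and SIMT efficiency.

step 0: eval ((0 // 2) <= 0)         {0,1,2,3,4,5,6,7,8,9,10,11,12,13,14,15}
step 1: r0 <- (12 // -3)             {0,1,2,3,4,5,6,7,8,9,10,11,12,13,14,15}
step 2: r0 <- -7                     {0,1,2,3,4,5,6,7,8,9,10,11,12,13,14,15}
step 3: r2 <- ((tid // 4) % 4)       {0,1,2,3,4,5,6,7,8,9,10,11,12,13,14,15}

Answer: 4 steps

r0: -7,-7,-7,-7,-7,-7,-7,-7,-7,-7,-7,-7,-7,-7,-7,-7
r2: 0,0,0,0,1,1,1,1,2,2,2,2,3,3,3,3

steps = 4; useful = 64; efficiency = 64/64 = 1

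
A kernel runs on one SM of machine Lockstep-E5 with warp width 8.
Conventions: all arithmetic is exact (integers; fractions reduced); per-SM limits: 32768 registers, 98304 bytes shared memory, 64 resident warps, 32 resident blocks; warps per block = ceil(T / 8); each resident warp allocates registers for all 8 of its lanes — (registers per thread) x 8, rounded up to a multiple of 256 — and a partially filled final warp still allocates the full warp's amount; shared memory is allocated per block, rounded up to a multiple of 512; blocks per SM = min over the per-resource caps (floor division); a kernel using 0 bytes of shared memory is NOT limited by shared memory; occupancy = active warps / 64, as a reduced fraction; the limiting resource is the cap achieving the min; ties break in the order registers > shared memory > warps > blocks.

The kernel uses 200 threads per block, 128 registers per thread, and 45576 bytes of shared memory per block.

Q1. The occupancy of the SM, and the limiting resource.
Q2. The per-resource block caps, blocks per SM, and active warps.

Answer: occupancy 25/64, limited by registers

registers: 1 block
shared memory: 2 blocks
warps: 2 blocks
blocks: 32 blocks

Answer: 1 block, 25 active warps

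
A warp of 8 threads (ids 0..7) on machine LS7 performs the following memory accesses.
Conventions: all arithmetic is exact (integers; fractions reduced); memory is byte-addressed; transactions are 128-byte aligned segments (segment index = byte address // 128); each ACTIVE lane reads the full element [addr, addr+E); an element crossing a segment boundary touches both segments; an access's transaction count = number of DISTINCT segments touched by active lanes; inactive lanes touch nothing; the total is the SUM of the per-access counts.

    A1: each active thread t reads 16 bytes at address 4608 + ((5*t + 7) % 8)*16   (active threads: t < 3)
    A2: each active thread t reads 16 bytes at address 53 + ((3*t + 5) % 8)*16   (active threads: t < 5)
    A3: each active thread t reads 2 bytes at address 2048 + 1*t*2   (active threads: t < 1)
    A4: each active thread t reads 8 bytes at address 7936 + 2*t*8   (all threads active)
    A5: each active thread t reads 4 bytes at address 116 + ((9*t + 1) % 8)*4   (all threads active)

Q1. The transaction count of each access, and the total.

A1: 1 transaction
A2: 2 transactions
A3: 1 transaction
A4: 1 transaction
A5: 2 transactions

Answer: 1,2,1,1,2; total 7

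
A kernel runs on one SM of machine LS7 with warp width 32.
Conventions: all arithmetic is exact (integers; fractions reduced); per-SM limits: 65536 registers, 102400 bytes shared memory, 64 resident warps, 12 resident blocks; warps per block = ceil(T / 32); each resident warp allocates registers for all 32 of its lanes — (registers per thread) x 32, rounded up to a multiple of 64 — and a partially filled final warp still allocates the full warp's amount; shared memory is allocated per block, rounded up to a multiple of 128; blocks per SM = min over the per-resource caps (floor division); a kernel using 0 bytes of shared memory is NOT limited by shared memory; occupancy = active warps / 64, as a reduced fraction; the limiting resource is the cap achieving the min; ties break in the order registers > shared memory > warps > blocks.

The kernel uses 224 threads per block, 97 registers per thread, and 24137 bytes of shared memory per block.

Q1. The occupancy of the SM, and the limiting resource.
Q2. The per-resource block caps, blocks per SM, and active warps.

Answer: occupancy 7/32, limited by registers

registers: 2 blocks
shared memory: 4 blocks
warps: 9 blocks
blocks: 12 blocks

Answer: 2 blocks, 14 active warps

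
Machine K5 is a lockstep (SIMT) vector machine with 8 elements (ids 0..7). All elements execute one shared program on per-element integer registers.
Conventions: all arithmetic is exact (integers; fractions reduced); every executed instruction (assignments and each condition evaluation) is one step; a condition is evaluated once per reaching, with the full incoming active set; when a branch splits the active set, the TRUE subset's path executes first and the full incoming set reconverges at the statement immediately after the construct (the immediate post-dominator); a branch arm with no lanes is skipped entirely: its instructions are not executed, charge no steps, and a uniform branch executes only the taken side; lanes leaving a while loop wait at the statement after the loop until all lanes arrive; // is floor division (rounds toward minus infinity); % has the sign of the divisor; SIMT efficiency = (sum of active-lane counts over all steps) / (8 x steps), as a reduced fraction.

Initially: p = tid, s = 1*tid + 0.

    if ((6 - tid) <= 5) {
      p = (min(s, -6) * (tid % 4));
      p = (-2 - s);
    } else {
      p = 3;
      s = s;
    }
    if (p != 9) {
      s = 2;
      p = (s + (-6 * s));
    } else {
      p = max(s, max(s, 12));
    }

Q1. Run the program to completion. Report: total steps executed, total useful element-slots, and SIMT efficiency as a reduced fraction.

Answer: 8 steps, 48 useful, 3/4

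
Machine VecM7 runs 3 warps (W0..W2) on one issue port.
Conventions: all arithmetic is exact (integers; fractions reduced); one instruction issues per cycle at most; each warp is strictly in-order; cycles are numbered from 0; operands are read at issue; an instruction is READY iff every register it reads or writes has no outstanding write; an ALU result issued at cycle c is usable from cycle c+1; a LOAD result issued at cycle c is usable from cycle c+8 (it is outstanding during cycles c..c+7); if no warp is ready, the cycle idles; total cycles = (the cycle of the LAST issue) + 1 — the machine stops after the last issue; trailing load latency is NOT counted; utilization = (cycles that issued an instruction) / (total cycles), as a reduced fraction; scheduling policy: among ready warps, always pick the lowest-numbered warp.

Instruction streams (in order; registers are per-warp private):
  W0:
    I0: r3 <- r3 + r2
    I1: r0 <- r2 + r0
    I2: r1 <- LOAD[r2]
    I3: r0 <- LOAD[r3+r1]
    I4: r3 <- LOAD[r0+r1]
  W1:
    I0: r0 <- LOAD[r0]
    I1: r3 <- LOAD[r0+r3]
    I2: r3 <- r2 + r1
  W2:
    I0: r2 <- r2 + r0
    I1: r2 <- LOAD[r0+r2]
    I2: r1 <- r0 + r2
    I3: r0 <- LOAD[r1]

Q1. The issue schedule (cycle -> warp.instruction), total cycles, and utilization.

cycle 0: W0.I0
cycle 1: W0.I1
cycle 2: W0.I2
cycle 3: W1.I0
cycle 4: W2.I0
cycle 5: W2.I1
cycle 6: idle
cycle 7: idle
cycle 8: idle
cycle 9: idle
cycle 10: W0.I3
cycle 11: W1.I1
cycle 12: idle
cycle 13: W2.I2
cycle 14: W2.I3
cycle 15: idle
cycle 16: idle
cycle 17: idle
cycle 18: W0.I4
cycle 19: W1.I2

Answer: 20 cycles, utilization 3/5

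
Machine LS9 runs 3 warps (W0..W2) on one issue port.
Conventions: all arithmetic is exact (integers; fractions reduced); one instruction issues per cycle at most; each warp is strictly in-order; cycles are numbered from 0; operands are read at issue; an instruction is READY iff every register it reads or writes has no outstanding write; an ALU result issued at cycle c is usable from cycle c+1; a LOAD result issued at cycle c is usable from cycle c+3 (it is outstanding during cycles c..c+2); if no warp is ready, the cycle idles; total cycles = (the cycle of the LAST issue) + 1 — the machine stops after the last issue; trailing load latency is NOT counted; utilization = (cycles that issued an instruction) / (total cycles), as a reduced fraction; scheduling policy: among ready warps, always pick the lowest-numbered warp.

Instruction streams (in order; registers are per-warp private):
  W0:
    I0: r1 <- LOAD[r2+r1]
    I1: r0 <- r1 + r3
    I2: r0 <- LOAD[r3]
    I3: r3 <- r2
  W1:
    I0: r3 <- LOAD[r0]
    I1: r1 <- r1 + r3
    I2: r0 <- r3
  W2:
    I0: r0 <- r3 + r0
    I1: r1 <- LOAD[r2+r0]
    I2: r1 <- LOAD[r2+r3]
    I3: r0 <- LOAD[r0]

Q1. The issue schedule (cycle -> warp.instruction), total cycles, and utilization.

cycle 0: W0.I0
cycle 1: W1.I0
cycle 2: W2.I0
cycle 3: W0.I1
cycle 4: W0.I2
cycle 5: W0.I3
cycle 6: W1.I1
cycle 7: W1.I2
cycle 8: W2.I1
cycle 9: idle
cycle 10: idle
cycle 11: W2.I2
cycle 12: W2.I3

Answer: 13 cycles, utilization 11/13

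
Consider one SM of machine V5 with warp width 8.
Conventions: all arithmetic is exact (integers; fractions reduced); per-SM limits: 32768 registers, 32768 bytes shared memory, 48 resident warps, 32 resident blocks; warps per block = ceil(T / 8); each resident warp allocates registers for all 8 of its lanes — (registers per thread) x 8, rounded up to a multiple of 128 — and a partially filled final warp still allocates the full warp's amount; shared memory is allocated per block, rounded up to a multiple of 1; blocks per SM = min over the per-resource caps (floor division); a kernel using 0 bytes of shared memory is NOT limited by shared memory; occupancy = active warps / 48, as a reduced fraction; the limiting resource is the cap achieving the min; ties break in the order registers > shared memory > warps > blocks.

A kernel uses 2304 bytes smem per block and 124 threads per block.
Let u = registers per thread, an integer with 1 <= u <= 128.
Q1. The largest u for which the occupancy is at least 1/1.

Answer: u = 80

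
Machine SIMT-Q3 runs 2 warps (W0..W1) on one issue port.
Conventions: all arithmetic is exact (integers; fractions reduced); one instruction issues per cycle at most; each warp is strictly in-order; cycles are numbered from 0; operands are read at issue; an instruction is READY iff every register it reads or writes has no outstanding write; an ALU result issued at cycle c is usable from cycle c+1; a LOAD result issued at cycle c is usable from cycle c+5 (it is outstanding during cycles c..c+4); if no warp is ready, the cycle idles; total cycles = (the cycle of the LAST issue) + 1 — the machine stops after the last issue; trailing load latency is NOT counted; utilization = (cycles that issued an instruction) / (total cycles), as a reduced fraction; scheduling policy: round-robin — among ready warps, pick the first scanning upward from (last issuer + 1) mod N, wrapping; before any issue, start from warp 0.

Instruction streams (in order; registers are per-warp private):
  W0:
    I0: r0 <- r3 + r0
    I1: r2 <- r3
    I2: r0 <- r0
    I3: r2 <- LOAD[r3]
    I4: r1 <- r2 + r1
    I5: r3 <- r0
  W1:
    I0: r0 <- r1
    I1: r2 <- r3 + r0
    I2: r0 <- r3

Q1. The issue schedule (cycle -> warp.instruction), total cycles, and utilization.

cycle 0: W0.I0
cycle 1: W1.I0
cycle 2: W0.I1
cycle 3: W1.I1
cycle 4: W0.I2
cycle 5: W1.I2
cycle 6: W0.I3
cycle 7: idle
cycle 8: idle
cycle 9: idle
cycle 10: idle
cycle 11: W0.I4
cycle 12: W0.I5

Answer: 13 cycles, utilization 9/13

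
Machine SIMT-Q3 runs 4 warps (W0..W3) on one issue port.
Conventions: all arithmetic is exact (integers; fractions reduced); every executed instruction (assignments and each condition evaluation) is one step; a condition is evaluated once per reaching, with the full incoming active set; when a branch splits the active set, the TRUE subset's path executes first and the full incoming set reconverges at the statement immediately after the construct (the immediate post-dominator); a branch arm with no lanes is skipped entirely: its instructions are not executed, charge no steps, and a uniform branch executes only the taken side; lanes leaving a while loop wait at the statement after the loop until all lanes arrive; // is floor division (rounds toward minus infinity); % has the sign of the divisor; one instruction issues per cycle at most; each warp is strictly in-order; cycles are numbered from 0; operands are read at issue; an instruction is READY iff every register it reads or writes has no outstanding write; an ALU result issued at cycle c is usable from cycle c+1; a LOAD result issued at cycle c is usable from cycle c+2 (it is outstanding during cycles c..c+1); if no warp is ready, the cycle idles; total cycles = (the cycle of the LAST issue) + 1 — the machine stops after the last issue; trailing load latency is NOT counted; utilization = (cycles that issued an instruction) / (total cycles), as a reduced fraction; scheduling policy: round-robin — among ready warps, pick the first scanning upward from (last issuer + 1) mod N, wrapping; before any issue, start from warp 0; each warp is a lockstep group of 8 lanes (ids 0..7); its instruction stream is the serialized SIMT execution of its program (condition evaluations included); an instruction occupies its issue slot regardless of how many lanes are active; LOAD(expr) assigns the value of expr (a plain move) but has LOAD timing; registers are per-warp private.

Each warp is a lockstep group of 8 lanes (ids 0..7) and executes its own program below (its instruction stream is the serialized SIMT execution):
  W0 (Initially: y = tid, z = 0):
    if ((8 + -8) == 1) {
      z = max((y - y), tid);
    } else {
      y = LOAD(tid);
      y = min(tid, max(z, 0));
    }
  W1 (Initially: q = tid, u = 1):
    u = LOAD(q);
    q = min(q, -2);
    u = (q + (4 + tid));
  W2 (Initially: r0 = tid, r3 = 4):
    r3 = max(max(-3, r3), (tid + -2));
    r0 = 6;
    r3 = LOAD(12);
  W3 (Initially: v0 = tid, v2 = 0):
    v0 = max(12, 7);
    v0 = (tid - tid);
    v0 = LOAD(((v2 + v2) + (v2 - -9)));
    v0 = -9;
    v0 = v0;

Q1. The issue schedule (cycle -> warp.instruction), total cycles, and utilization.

cycle 0: W0.I0
cycle 1: W1.I0
cycle 2: W2.I0
cycle 3: W3.I0
cycle 4: W0.I1
cycle 5: W1.I1
cycle 6: W2.I1
cycle 7: W3.I1
cycle 8: W0.I2
cycle 9: W1.I2
cycle 10: W2.I2
cycle 11: W3.I2
cycle 12: idle
cycle 13: W3.I3
cycle 14: W3.I4

Answer: 15 cycles, utilization 14/15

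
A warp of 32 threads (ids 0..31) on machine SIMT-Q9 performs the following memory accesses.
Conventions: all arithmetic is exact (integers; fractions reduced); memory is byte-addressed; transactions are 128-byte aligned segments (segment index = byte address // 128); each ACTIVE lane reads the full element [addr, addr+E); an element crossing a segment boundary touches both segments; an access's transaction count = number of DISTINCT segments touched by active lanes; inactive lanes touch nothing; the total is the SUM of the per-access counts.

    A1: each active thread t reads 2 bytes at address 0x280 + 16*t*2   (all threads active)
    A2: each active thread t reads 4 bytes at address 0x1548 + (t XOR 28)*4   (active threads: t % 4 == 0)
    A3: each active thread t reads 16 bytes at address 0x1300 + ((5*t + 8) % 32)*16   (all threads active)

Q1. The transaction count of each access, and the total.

A1: 8 transactions
A2: 2 transactions
A3: 4 transactions

Answer: 8,2,4; total 14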